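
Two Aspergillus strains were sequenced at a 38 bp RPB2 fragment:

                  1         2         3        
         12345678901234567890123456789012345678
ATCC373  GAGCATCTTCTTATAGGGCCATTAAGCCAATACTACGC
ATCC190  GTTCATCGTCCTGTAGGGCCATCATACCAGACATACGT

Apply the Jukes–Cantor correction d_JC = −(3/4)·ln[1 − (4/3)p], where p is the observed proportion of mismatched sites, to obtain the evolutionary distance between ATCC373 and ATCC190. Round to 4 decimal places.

0.4568

Mismatches occur at site 2 (A/T), site 3 (G/T), site 8 (T/G), site 11 (T/C), site 13 (A/G), site 23 (T/C), site 25 (A/T), site 26 (G/A), site 30 (A/G), site 31 (T/A), site 32 (A/C), site 33 (C/A), site 38 (C/T).
p = 13/38 = 0.342105.
d = −0.75 · ln(1 − (4/3)·0.342105) = −0.75 · ln(0.543860) = −0.75 · (-0.609063) = 0.4568.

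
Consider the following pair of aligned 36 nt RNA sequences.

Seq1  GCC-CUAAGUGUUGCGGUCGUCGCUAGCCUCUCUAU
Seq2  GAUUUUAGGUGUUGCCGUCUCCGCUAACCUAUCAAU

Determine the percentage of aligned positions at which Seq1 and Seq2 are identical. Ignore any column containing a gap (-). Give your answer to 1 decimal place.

71.4%

Excluding the 1 gap column leaves 35 comparable sites.
Mismatches occur at site 2 (C→A), site 3 (C→U), site 5 (C→U), site 8 (A→G), site 16 (G→C), site 20 (G→U), site 21 (U→C), site 27 (G→A), site 31 (C→A), site 34 (U→A).
25 of the 35 comparable sites match, so the percent identity is 25/35 × 100 = 71.4%.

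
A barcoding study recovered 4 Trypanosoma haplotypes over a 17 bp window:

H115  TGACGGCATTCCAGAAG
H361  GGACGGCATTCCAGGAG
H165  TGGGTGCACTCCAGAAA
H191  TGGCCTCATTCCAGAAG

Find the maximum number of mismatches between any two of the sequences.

Pairwise Hamming distances:
  H115 vs H361: 2
  H115 vs H165: 5
  H115 vs H191: 3
  H361 vs H165: 7
  H361 vs H191: 5
  H165 vs H191: 5
The largest is 7, between H361 and H165.

7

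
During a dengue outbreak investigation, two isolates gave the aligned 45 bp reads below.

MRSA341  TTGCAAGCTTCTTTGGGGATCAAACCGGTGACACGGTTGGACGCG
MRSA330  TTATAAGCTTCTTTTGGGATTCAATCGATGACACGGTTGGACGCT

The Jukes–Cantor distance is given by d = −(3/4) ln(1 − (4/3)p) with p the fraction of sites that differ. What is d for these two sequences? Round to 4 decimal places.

The sequences differ at positions 3 (G/A), 4 (C/T), 15 (G/T), 21 (C/T), 22 (A/C), 25 (C/T), 28 (G/A), 45 (G/T).
p = 8/45 = 0.177778.
d = −0.75 · ln(1 − (4/3)·0.177778) = −0.75 · ln(0.762963) = −0.75 · (-0.270546) = 0.2029.

0.2029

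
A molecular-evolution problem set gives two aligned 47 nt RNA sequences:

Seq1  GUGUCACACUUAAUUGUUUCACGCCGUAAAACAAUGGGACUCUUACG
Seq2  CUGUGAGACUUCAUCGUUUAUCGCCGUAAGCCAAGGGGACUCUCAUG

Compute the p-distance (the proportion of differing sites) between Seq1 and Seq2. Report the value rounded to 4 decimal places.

Mismatches occur at site 1 (G/C), site 5 (C/G), site 7 (C/G), site 12 (A/C), site 15 (U/C), site 20 (C/A), site 21 (A/U), site 30 (A/G), site 31 (A/C), site 35 (U/G), site 44 (U/C), site 46 (C/U).
There are 12 differences over 47 sites, so p = 12/47 = 0.2553.

0.2553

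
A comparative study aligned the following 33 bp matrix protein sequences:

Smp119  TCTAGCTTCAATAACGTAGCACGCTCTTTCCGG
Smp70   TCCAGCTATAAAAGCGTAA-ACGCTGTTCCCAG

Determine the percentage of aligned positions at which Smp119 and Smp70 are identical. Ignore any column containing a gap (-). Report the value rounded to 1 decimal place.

71.9%

Excluding the 1 gap column leaves 32 comparable sites.
Mismatches occur at site 3 (T↔C), site 8 (T↔A), site 9 (C↔T), site 12 (T↔A), site 14 (A↔G), site 19 (G↔A), site 26 (C↔G), site 29 (T↔C), site 32 (G↔A).
23 of the 32 comparable sites match, so the percent identity is 23/32 × 100 = 71.9%.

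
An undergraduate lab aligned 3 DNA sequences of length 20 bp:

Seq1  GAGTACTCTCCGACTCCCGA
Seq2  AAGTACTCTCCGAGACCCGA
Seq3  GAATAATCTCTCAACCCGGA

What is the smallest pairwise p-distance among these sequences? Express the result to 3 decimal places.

0.150

Pairwise Hamming distances:
  Seq1 vs Seq2: 3
  Seq1 vs Seq3: 7
  Seq2 vs Seq3: 8
The smallest is 3 mismatches, between Seq1 and Seq2; p = 3/20 = 0.150.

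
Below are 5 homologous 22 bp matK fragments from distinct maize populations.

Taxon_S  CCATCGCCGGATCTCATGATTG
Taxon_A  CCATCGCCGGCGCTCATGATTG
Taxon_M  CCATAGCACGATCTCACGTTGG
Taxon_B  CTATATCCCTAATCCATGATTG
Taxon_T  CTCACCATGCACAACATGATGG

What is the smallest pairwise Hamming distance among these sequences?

2

Pairwise Hamming distances:
  Taxon_S vs Taxon_A: 2
  Taxon_S vs Taxon_M: 6
  Taxon_S vs Taxon_B: 8
  Taxon_S vs Taxon_T: 11
  Taxon_A vs Taxon_M: 8
  Taxon_A vs Taxon_B: 9
  Taxon_A vs Taxon_T: 12
  Taxon_M vs Taxon_B: 10
  Taxon_M vs Taxon_T: 14
  Taxon_B vs Taxon_T: 12
The smallest is 2, between Taxon_S and Taxon_A.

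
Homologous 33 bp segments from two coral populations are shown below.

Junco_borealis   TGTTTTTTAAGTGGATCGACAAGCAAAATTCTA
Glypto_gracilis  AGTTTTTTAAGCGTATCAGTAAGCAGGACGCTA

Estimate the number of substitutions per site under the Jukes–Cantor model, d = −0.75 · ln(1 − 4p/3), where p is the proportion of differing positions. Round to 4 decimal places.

0.3882

The sequences differ at positions 1 (T/A), 12 (T/C), 14 (G/T), 18 (G/A), 19 (A/G), 20 (C/T), 26 (A/G), 27 (A/G), 29 (T/C), 30 (T/G).
p = 10/33 = 0.303030.
d = −0.75 · ln(1 − (4/3)·0.303030) = −0.75 · ln(0.595960) = −0.75 · (-0.517582) = 0.3882.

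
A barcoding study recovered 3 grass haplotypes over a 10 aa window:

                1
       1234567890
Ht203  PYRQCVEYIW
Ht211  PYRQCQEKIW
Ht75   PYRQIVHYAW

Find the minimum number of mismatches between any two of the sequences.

Pairwise Hamming distances:
  Ht203 vs Ht211: 2
  Ht203 vs Ht75: 3
  Ht211 vs Ht75: 5
The smallest is 2, between Ht203 and Ht211.

2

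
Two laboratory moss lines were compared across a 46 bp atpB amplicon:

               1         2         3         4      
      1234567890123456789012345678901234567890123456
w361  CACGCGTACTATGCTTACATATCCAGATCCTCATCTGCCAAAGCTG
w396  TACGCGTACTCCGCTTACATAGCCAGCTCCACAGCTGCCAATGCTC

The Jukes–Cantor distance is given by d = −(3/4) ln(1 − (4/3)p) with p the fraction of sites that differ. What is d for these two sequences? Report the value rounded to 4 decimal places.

The sequences differ at positions 1 (C/T), 11 (A/C), 12 (T/C), 22 (T/G), 27 (A/C), 31 (T/A), 34 (T/G), 42 (A/T), 46 (G/C).
p = 9/46 = 0.195652.
d = −0.75 · ln(1 − (4/3)·0.195652) = −0.75 · ln(0.739131) = −0.75 · (-0.302280) = 0.2267.

0.2267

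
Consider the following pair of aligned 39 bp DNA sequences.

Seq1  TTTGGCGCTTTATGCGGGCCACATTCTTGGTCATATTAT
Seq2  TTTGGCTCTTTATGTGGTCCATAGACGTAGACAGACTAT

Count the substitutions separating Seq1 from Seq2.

Differing sites — 7:G/T; 15:C/T; 18:G/T; 22:C/T; 24:T/G; 25:T/A; 27:T/G; 29:G/A; 31:T/A; 34:T/G; 36:T/C.
That gives 11 mismatches out of 39 aligned sites, so the Hamming distance is 11.

11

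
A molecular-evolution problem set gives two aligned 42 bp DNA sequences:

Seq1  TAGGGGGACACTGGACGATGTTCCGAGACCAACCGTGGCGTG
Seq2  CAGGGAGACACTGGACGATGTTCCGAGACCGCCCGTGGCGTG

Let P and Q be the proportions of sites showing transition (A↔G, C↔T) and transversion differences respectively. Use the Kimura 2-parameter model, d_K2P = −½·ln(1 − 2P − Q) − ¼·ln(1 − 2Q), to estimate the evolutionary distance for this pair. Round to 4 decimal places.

0.1034

Differing sites — 1:T/C (Ti); 6:G/A (Ti); 31:A/G (Ti); 32:A/C (Tv).
Of the 4 differences, 3 transitions and 1 transversion over 42 sites: P = 3/42 = 0.071429, Q = 1/42 = 0.023810.
d = −0.5·ln(0.833332) − 0.25·ln(0.952380) = −0.5·(-0.182323) − 0.25·(-0.048791) = 0.1034.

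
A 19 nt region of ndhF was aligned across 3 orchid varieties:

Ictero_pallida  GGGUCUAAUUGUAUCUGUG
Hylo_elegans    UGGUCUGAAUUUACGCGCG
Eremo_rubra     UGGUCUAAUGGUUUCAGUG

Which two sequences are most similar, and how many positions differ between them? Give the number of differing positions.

4

Pairwise Hamming distances:
  Ictero_pallida vs Hylo_elegans: 8
  Ictero_pallida vs Eremo_rubra: 4
  Hylo_elegans vs Eremo_rubra: 9
The smallest is 4, between Ictero_pallida and Eremo_rubra.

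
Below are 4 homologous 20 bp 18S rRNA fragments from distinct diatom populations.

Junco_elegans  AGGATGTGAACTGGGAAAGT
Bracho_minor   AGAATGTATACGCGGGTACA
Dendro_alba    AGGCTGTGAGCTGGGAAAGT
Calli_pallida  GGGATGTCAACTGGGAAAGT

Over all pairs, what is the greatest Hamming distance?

Pairwise Hamming distances:
  Junco_elegans vs Bracho_minor: 9
  Junco_elegans vs Dendro_alba: 2
  Junco_elegans vs Calli_pallida: 2
  Bracho_minor vs Dendro_alba: 11
  Bracho_minor vs Calli_pallida: 10
  Dendro_alba vs Calli_pallida: 4
The largest is 11, between Bracho_minor and Dendro_alba.

11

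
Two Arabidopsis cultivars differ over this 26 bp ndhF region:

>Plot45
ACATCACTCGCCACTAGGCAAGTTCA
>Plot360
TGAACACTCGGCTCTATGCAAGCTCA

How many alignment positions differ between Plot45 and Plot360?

Mismatches occur at site 1 (A↔T), site 2 (C↔G), site 4 (T↔A), site 11 (C↔G), site 13 (A↔T), site 17 (G↔T), site 23 (T↔C).
That gives 7 mismatches out of 26 aligned sites, so the Hamming distance is 7.

7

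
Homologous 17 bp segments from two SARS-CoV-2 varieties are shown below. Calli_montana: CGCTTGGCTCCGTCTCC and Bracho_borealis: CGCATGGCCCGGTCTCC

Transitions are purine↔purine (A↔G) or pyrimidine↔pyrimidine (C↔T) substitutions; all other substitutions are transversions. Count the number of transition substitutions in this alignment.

1

The sequences differ at positions 4 (T/A, transversion), 9 (T/C, transition), 11 (C/G, transversion).
Of the 3 differences, 1 transition and 2 transversions, so the answer is 1.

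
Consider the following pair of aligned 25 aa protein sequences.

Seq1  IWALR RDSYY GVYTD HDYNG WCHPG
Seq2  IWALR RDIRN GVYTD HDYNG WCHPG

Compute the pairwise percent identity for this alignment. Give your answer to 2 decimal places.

Mismatches occur at site 8 (S↔I), site 9 (Y↔R), site 10 (Y↔N).
22 of the 25 sites match, so the percent identity is 22/25 × 100 = 88.00%.

88.00%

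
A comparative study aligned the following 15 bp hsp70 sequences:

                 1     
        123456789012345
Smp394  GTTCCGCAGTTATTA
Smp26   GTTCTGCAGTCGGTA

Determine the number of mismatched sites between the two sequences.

Mismatches occur at site 5 (C/T), site 11 (T/C), site 12 (A/G), site 13 (T/G).
That gives 4 mismatches out of 15 aligned sites, so the Hamming distance is 4.

4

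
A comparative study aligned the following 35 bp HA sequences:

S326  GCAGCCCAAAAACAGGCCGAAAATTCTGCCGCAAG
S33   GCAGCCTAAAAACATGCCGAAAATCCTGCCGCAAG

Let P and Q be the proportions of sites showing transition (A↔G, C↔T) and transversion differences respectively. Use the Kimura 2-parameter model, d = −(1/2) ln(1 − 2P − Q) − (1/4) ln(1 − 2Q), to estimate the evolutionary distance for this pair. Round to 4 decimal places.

Differing sites — 7:C/T (Ti); 15:G/T (Tv); 25:T/C (Ti).
Of the 3 differences, 2 transitions and 1 transversion over 35 sites: P = 2/35 = 0.057143, Q = 1/35 = 0.028571.
d = −0.5·ln(0.857143) − 0.25·ln(0.942858) = −0.5·(-0.154151) − 0.25·(-0.058840) = 0.0918.

0.0918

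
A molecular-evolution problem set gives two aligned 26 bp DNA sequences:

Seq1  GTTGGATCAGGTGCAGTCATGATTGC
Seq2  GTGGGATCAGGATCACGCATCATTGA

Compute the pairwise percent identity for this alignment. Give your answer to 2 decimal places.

Mismatches occur at site 3 (T/G), site 12 (T/A), site 13 (G/T), site 16 (G/C), site 17 (T/G), site 21 (G/C), site 26 (C/A).
19 of the 26 sites match, so the percent identity is 19/26 × 100 = 73.08%.

73.08%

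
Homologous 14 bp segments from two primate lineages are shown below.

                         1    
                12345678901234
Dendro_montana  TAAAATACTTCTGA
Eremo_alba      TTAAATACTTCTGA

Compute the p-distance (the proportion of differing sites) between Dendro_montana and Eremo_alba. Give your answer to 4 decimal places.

Differing sites — 2:A/T.
There are 1 differences over 14 sites, so p = 1/14 = 0.0714.

0.0714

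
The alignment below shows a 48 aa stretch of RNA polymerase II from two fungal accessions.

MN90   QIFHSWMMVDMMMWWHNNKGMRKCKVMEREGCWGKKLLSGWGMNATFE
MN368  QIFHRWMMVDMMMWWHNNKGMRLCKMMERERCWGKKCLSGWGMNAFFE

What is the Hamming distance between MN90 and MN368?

Mismatches occur at site 5 (S↔R), site 23 (K↔L), site 26 (V↔M), site 31 (G↔R), site 37 (L↔C), site 46 (T↔F).
That gives 6 mismatches out of 48 aligned sites, so the Hamming distance is 6.

6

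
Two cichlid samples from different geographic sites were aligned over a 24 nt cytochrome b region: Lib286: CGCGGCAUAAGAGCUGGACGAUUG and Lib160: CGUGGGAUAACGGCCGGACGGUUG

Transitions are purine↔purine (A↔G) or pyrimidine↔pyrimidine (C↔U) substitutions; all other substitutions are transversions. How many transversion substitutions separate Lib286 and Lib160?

2

Mismatches occur at site 3 (C↔U, transition), site 6 (C↔G, transversion), site 11 (G↔C, transversion), site 12 (A↔G, transition), site 15 (U↔C, transition), site 21 (A↔G, transition).
Of the 6 differences, 4 transitions and 2 transversions, so the answer is 2.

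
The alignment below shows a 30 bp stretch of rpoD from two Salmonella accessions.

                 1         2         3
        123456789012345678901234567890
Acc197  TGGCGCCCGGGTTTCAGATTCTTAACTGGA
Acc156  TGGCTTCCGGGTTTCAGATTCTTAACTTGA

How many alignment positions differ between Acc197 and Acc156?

Mismatches occur at site 5 (G/T), site 6 (C/T), site 28 (G/T).
That gives 3 mismatches out of 30 aligned sites, so the Hamming distance is 3.

3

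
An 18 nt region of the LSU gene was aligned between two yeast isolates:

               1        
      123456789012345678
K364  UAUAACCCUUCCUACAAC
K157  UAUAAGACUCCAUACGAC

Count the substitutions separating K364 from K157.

5

The sequences differ at positions 6 (C/G), 7 (C/A), 10 (U/C), 12 (C/A), 16 (A/G).
That gives 5 mismatches out of 18 aligned sites, so the Hamming distance is 5.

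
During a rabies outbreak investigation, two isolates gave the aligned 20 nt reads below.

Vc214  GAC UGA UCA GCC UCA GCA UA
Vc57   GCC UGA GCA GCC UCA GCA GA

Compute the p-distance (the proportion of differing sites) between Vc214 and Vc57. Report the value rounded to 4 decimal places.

The sequences differ at positions 2 (A/C), 7 (U/G), 19 (U/G).
There are 3 differences over 20 sites, so p = 3/20 = 0.1500.

0.1500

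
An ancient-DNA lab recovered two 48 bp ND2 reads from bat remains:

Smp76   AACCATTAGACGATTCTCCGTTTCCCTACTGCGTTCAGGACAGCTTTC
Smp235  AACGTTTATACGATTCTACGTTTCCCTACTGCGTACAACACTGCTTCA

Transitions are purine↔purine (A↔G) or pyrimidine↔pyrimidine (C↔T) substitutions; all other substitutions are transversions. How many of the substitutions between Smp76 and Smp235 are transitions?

2

Mismatches occur at site 4 (C↔G, transversion), site 5 (A↔T, transversion), site 9 (G↔T, transversion), site 18 (C↔A, transversion), site 35 (T↔A, transversion), site 38 (G↔A, transition), site 39 (G↔C, transversion), site 42 (A↔T, transversion), site 47 (T↔C, transition), site 48 (C↔A, transversion).
Of the 10 differences, 2 transitions and 8 transversions, so the answer is 2.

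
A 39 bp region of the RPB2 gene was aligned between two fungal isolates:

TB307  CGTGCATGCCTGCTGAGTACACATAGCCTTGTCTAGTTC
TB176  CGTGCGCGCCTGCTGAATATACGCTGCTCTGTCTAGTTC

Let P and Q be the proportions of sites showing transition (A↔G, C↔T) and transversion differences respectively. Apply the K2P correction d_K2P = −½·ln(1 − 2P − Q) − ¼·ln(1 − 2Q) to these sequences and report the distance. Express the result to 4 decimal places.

Differing sites — 6:A/G (Ti); 7:T/C (Ti); 17:G/A (Ti); 20:C/T (Ti); 23:A/G (Ti); 24:T/C (Ti); 25:A/T (Tv); 28:C/T (Ti); 29:T/C (Ti).
Of the 9 differences, 8 transitions and 1 transversion over 39 sites: P = 8/39 = 0.205128, Q = 1/39 = 0.025641.
d = −0.5·ln(0.564103) − 0.25·ln(0.948718) = −0.5·(-0.572518) − 0.25·(-0.052644) = 0.2994.

0.2994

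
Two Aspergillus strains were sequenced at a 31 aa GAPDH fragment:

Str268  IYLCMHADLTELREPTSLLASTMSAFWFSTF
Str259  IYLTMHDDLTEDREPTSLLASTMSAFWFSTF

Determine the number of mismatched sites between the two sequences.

3

Mismatches occur at site 4 (C/T), site 7 (A/D), site 12 (L/D).
That gives 3 mismatches out of 31 aligned sites, so the Hamming distance is 3.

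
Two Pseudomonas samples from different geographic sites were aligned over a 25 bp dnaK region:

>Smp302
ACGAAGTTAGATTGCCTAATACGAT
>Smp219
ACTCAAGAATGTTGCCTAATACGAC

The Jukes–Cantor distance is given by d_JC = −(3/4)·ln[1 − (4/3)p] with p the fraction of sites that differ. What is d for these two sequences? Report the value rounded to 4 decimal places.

0.4172

Differing sites — 3:G/T; 4:A/C; 6:G/A; 7:T/G; 8:T/A; 10:G/T; 11:A/G; 25:T/C.
p = 8/25 = 0.320000.
d = −0.75 · ln(1 − (4/3)·0.320000) = −0.75 · ln(0.573333) = −0.75 · (-0.556289) = 0.4172.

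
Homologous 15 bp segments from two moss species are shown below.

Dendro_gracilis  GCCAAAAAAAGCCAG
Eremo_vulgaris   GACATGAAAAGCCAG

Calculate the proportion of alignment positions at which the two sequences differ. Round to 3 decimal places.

The sequences differ at positions 2 (C/A), 5 (A/T), 6 (A/G).
There are 3 differences over 15 sites, so p = 3/15 = 0.200.

0.200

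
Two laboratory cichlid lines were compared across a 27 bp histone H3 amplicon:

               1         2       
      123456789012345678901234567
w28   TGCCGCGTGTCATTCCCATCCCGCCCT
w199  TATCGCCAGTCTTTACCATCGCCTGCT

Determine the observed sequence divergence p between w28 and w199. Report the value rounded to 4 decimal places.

0.3704

Differing sites — 2:G/A; 3:C/T; 7:G/C; 8:T/A; 12:A/T; 15:C/A; 21:C/G; 23:G/C; 24:C/T; 25:C/G.
There are 10 differences over 27 sites, so p = 10/27 = 0.3704.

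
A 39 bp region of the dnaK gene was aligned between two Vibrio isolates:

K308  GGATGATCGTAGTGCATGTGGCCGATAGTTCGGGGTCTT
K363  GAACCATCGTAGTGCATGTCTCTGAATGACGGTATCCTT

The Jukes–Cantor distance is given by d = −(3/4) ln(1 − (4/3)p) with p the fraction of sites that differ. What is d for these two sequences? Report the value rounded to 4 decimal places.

0.5393

Mismatches occur at site 2 (G→A), site 4 (T→C), site 5 (G→C), site 20 (G→C), site 21 (G→T), site 23 (C→T), site 26 (T→A), site 27 (A→T), site 29 (T→A), site 30 (T→C), site 31 (C→G), site 33 (G→T), site 34 (G→A), site 35 (G→T), site 36 (T→C).
p = 15/39 = 0.384615.
d = −0.75 · ln(1 − (4/3)·0.384615) = −0.75 · ln(0.487180) = −0.75 · (-0.719122) = 0.5393.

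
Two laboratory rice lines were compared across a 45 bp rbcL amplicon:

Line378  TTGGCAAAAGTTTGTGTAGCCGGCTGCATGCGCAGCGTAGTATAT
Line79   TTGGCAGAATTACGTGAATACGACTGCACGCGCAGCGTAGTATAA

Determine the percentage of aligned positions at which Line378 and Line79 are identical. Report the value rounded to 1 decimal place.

77.8%

Mismatches occur at site 7 (A→G), site 10 (G→T), site 12 (T→A), site 13 (T→C), site 17 (T→A), site 19 (G→T), site 20 (C→A), site 23 (G→A), site 29 (T→C), site 45 (T→A).
35 of the 45 sites match, so the percent identity is 35/45 × 100 = 77.8%.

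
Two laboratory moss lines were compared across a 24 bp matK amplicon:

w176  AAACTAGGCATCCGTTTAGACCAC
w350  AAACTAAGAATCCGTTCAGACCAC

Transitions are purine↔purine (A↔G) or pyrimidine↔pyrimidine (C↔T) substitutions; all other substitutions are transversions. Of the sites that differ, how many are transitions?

Differing sites — 7:G/A (Ti); 9:C/A (Tv); 17:T/C (Ti).
Of the 3 differences, 2 transitions and 1 transversion, so the answer is 2.

2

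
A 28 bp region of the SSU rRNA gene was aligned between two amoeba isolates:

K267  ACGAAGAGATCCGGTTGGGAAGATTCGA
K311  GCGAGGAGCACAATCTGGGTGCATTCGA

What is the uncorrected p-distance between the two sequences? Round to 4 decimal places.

0.3929

Differing sites — 1:A/G; 5:A/G; 9:A/C; 10:T/A; 12:C/A; 13:G/A; 14:G/T; 15:T/C; 20:A/T; 21:A/G; 22:G/C.
There are 11 differences over 28 sites, so p = 11/28 = 0.3929.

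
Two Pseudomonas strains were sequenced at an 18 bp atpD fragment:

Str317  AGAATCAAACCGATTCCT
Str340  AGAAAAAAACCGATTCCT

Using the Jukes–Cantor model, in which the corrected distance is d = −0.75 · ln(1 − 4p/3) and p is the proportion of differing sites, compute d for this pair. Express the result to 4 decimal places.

Differing sites — 5:T/A; 6:C/A.
p = 2/18 = 0.111111.
d = −0.75 · ln(1 − (4/3)·0.111111) = −0.75 · ln(0.851852) = −0.75 · (-0.160342) = 0.1203.

0.1203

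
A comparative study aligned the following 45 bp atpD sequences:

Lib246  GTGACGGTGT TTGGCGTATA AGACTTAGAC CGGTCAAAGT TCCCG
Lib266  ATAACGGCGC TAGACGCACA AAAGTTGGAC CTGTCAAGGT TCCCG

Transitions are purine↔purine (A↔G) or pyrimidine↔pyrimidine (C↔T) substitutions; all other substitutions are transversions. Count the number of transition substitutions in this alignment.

Mismatches occur at site 1 (G↔A, transition), site 3 (G↔A, transition), site 8 (T↔C, transition), site 10 (T↔C, transition), site 12 (T↔A, transversion), site 14 (G↔A, transition), site 17 (T↔C, transition), site 19 (T↔C, transition), site 22 (G↔A, transition), site 24 (C↔G, transversion), site 27 (A↔G, transition), site 32 (G↔T, transversion), site 38 (A↔G, transition).
Of the 13 differences, 10 transitions and 3 transversions, so the answer is 10.

10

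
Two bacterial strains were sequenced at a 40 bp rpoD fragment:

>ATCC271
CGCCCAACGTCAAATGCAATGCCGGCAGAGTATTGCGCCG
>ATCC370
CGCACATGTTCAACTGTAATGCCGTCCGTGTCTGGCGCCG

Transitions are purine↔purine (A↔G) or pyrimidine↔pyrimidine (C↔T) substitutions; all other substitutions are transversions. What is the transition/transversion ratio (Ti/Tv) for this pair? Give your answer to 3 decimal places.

Differing sites — 4:C/A (Tv); 7:A/T (Tv); 8:C/G (Tv); 9:G/T (Tv); 14:A/C (Tv); 17:C/T (Ti); 25:G/T (Tv); 27:A/C (Tv); 29:A/T (Tv); 32:A/C (Tv); 34:T/G (Tv).
Of the 11 differences, 1 transition and 10 transversions, so Ti/Tv = 1/10 = 0.100.

0.100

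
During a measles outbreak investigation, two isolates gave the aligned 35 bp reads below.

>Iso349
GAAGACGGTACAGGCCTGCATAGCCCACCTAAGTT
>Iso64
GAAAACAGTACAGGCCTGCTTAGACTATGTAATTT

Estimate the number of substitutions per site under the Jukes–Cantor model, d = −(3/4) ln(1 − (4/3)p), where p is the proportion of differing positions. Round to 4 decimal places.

The sequences differ at positions 4 (G/A), 7 (G/A), 20 (A/T), 24 (C/A), 26 (C/T), 28 (C/T), 29 (C/G), 33 (G/T).
p = 8/35 = 0.228571.
d = −0.75 · ln(1 − (4/3)·0.228571) = −0.75 · ln(0.695239) = −0.75 · (-0.363500) = 0.2726.

0.2726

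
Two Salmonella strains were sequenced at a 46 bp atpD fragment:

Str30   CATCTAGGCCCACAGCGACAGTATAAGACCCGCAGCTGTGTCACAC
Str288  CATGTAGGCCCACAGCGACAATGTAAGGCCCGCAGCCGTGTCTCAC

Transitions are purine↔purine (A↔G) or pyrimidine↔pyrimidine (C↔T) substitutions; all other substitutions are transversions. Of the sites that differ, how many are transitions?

The sequences differ at positions 4 (C/G, transversion), 21 (G/A, transition), 23 (A/G, transition), 28 (A/G, transition), 37 (T/C, transition), 43 (A/T, transversion).
Of the 6 differences, 4 transitions and 2 transversions, so the answer is 4.

4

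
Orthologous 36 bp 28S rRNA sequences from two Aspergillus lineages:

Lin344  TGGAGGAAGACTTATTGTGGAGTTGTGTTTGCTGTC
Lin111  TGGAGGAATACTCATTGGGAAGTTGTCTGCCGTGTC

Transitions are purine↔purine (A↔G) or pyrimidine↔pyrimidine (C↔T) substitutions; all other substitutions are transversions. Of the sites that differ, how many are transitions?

3

The sequences differ at positions 9 (G/T, transversion), 13 (T/C, transition), 18 (T/G, transversion), 20 (G/A, transition), 27 (G/C, transversion), 29 (T/G, transversion), 30 (T/C, transition), 31 (G/C, transversion), 32 (C/G, transversion).
Of the 9 differences, 3 transitions and 6 transversions, so the answer is 3.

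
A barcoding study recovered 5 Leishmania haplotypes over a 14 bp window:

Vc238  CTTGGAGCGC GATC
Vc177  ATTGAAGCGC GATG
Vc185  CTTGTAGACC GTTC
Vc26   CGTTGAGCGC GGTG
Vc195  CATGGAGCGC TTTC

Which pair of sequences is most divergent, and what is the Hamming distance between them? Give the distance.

7

Pairwise Hamming distances:
  Vc238 vs Vc177: 3
  Vc238 vs Vc185: 4
  Vc238 vs Vc26: 4
  Vc238 vs Vc195: 3
  Vc177 vs Vc185: 6
  Vc177 vs Vc26: 5
  Vc177 vs Vc195: 6
  Vc185 vs Vc26: 7
  Vc185 vs Vc195: 5
  Vc26 vs Vc195: 5
The largest is 7, between Vc185 and Vc26.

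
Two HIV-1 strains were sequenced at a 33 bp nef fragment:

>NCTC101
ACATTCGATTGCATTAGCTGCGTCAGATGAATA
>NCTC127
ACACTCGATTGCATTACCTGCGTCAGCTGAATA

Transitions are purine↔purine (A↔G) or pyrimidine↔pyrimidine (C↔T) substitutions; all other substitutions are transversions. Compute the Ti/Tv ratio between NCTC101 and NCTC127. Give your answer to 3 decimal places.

The sequences differ at positions 4 (T/C, transition), 17 (G/C, transversion), 27 (A/C, transversion).
Of the 3 differences, 1 transition and 2 transversions, so Ti/Tv = 1/2 = 0.500.

0.500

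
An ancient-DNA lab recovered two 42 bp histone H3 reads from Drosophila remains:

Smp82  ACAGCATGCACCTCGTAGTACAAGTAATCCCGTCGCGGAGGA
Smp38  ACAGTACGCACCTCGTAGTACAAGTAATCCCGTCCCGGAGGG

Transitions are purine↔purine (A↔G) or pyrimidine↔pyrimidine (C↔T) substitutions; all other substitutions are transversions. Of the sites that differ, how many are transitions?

The sequences differ at positions 5 (C/T, transition), 7 (T/C, transition), 35 (G/C, transversion), 42 (A/G, transition).
Of the 4 differences, 3 transitions and 1 transversion, so the answer is 3.

3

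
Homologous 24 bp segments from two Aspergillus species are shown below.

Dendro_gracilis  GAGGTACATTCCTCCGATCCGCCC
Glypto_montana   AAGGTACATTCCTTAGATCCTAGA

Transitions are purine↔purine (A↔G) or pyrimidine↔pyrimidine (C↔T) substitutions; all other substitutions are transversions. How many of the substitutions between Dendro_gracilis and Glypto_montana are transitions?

2

Differing sites — 1:G/A (Ti); 14:C/T (Ti); 15:C/A (Tv); 21:G/T (Tv); 22:C/A (Tv); 23:C/G (Tv); 24:C/A (Tv).
Of the 7 differences, 2 transitions and 5 transversions, so the answer is 2.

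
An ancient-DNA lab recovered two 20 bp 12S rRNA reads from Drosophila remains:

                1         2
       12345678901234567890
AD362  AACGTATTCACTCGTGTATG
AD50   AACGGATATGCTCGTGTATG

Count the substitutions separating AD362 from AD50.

Differing sites — 5:T/G; 8:T/A; 9:C/T; 10:A/G.
That gives 4 mismatches out of 20 aligned sites, so the Hamming distance is 4.

4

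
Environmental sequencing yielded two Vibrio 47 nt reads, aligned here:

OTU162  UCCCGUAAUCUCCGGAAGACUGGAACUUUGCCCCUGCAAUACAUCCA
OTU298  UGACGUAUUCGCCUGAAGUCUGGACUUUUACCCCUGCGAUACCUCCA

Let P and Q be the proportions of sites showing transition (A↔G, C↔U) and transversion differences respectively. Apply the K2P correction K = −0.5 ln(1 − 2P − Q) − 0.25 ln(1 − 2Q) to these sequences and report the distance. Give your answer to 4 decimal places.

0.2809

Mismatches occur at site 2 (C→G, transversion), site 3 (C→A, transversion), site 8 (A→U, transversion), site 11 (U→G, transversion), site 14 (G→U, transversion), site 19 (A→U, transversion), site 25 (A→C, transversion), site 26 (C→U, transition), site 30 (G→A, transition), site 38 (A→G, transition), site 43 (A→C, transversion).
Of the 11 differences, 3 transitions and 8 transversions over 47 sites: P = 3/47 = 0.063830, Q = 8/47 = 0.170213.
d = −0.5·ln(0.702127) − 0.25·ln(0.659574) = −0.5·(-0.353641) − 0.25·(-0.416161) = 0.2809.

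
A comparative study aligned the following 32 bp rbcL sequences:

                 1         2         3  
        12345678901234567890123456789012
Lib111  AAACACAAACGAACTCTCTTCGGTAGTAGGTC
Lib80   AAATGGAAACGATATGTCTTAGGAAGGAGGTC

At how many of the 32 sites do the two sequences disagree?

Mismatches occur at site 4 (C→T), site 5 (A→G), site 6 (C→G), site 13 (A→T), site 14 (C→A), site 16 (C→G), site 21 (C→A), site 24 (T→A), site 27 (T→G).
That gives 9 mismatches out of 32 aligned sites, so the Hamming distance is 9.

9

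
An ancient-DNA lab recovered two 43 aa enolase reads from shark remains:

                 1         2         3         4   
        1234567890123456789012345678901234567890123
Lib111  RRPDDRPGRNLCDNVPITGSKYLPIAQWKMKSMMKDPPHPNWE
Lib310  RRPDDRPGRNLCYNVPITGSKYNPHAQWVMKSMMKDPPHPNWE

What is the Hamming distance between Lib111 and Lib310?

4

The sequences differ at positions 13 (D/Y), 23 (L/N), 25 (I/H), 29 (K/V).
That gives 4 mismatches out of 43 aligned sites, so the Hamming distance is 4.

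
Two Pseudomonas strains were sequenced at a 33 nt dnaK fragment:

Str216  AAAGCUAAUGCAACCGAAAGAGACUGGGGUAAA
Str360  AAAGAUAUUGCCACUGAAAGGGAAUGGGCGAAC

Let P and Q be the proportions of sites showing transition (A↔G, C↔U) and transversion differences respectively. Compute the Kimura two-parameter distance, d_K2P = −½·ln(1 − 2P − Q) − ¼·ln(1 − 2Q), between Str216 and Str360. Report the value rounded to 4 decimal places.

Differing sites — 5:C/A (Tv); 8:A/U (Tv); 12:A/C (Tv); 15:C/U (Ti); 21:A/G (Ti); 24:C/A (Tv); 29:G/C (Tv); 30:U/G (Tv); 33:A/C (Tv).
Of the 9 differences, 2 transitions and 7 transversions over 33 sites: P = 2/33 = 0.060606, Q = 7/33 = 0.212121.
d = −0.5·ln(0.666667) − 0.25·ln(0.575758) = −0.5·(-0.405465) − 0.25·(-0.552068) = 0.3407.

0.3407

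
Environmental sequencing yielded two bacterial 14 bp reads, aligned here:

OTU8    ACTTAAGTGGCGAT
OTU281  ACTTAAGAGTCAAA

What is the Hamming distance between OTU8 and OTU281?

4

Differing sites — 8:T/A; 10:G/T; 12:G/A; 14:T/A.
That gives 4 mismatches out of 14 aligned sites, so the Hamming distance is 4.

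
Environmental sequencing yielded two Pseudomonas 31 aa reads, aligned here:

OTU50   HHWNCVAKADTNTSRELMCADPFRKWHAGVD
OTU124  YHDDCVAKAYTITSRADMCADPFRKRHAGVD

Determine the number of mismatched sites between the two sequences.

Differing sites — 1:H/Y; 3:W/D; 4:N/D; 10:D/Y; 12:N/I; 16:E/A; 17:L/D; 26:W/R.
That gives 8 mismatches out of 31 aligned sites, so the Hamming distance is 8.

8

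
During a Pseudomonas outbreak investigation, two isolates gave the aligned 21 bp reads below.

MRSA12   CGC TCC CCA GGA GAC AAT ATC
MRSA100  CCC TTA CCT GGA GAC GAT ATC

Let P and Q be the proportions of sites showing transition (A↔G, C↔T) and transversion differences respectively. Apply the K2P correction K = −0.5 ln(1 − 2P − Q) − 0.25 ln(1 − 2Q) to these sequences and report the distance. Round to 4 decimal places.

0.2869

Mismatches occur at site 2 (G/C, transversion), site 5 (C/T, transition), site 6 (C/A, transversion), site 9 (A/T, transversion), site 16 (A/G, transition).
Of the 5 differences, 2 transitions and 3 transversions over 21 sites: P = 2/21 = 0.095238, Q = 3/21 = 0.142857.
d = −0.5·ln(0.666667) − 0.25·ln(0.714286) = −0.5·(-0.405465) − 0.25·(-0.336472) = 0.2869.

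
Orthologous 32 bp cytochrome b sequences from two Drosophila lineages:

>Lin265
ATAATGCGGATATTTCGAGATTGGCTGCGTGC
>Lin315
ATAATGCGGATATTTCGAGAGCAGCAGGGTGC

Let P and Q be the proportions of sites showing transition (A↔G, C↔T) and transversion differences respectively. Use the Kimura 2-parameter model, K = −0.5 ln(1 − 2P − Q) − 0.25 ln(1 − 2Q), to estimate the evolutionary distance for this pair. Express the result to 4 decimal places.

0.1753

The sequences differ at positions 21 (T/G, transversion), 22 (T/C, transition), 23 (G/A, transition), 26 (T/A, transversion), 28 (C/G, transversion).
Of the 5 differences, 2 transitions and 3 transversions over 32 sites: P = 2/32 = 0.062500, Q = 3/32 = 0.093750.
d = −0.5·ln(0.781250) − 0.25·ln(0.812500) = −0.5·(-0.246860) − 0.25·(-0.207639) = 0.1753.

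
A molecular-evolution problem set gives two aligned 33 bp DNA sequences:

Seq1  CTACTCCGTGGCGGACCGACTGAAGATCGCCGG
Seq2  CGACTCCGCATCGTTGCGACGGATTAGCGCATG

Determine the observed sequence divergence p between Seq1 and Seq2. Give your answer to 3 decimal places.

0.394

Mismatches occur at site 2 (T→G), site 9 (T→C), site 10 (G→A), site 11 (G→T), site 14 (G→T), site 15 (A→T), site 16 (C→G), site 21 (T→G), site 24 (A→T), site 25 (G→T), site 27 (T→G), site 31 (C→A), site 32 (G→T).
There are 13 differences over 33 sites, so p = 13/33 = 0.394.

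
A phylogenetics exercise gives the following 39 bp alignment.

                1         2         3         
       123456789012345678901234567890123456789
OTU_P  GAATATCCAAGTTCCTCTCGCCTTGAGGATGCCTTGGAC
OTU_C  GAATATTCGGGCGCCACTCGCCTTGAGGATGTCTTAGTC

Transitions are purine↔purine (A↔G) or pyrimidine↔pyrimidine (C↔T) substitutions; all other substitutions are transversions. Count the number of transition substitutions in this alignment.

Mismatches occur at site 7 (C/T, transition), site 9 (A/G, transition), site 10 (A/G, transition), site 12 (T/C, transition), site 13 (T/G, transversion), site 16 (T/A, transversion), site 32 (C/T, transition), site 36 (G/A, transition), site 38 (A/T, transversion).
Of the 9 differences, 6 transitions and 3 transversions, so the answer is 6.

6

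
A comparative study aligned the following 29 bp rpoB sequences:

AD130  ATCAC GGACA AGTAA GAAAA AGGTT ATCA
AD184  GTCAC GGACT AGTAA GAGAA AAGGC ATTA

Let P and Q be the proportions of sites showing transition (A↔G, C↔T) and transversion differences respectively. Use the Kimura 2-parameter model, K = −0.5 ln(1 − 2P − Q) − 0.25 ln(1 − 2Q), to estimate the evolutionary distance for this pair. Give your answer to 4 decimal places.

Differing sites — 1:A/G (Ti); 10:A/T (Tv); 18:A/G (Ti); 22:G/A (Ti); 24:T/G (Tv); 25:T/C (Ti); 28:C/T (Ti).
Of the 7 differences, 5 transitions and 2 transversions over 29 sites: P = 5/29 = 0.172414, Q = 2/29 = 0.068966.
d = −0.5·ln(0.586206) − 0.25·ln(0.862068) = −0.5·(-0.534084) − 0.25·(-0.148421) = 0.3041.

0.3041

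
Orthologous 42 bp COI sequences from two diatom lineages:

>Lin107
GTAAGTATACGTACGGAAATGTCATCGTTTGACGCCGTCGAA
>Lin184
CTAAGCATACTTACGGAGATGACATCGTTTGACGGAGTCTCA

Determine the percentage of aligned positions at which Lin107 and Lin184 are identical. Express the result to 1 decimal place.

Mismatches occur at site 1 (G→C), site 6 (T→C), site 11 (G→T), site 18 (A→G), site 22 (T→A), site 35 (C→G), site 36 (C→A), site 40 (G→T), site 41 (A→C).
33 of the 42 sites match, so the percent identity is 33/42 × 100 = 78.6%.

78.6%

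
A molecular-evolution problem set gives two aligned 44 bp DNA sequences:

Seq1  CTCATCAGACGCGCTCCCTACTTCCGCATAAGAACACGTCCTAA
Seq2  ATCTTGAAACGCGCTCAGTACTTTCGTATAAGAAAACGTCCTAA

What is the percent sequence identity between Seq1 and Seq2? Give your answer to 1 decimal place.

The sequences differ at positions 1 (C/A), 4 (A/T), 6 (C/G), 8 (G/A), 17 (C/A), 18 (C/G), 24 (C/T), 27 (C/T), 35 (C/A).
35 of the 44 sites match, so the percent identity is 35/44 × 100 = 79.5%.

79.5%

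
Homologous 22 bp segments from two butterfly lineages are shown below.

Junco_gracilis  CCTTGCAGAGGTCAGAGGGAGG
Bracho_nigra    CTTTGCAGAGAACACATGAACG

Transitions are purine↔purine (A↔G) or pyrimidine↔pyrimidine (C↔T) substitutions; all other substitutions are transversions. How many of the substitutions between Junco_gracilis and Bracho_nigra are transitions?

3

Mismatches occur at site 2 (C/T, transition), site 11 (G/A, transition), site 12 (T/A, transversion), site 15 (G/C, transversion), site 17 (G/T, transversion), site 19 (G/A, transition), site 21 (G/C, transversion).
Of the 7 differences, 3 transitions and 4 transversions, so the answer is 3.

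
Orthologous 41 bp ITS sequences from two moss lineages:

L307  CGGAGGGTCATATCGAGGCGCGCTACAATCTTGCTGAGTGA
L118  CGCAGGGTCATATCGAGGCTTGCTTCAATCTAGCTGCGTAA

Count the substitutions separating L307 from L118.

7

Differing sites — 3:G/C; 20:G/T; 21:C/T; 25:A/T; 32:T/A; 37:A/C; 40:G/A.
That gives 7 mismatches out of 41 aligned sites, so the Hamming distance is 7.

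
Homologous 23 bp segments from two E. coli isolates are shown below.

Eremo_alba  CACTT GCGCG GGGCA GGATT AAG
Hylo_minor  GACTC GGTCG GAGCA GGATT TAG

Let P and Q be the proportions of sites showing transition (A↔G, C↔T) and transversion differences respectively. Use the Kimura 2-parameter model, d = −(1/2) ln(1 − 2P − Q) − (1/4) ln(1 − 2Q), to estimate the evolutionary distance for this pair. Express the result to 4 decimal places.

The sequences differ at positions 1 (C/G, transversion), 5 (T/C, transition), 7 (C/G, transversion), 8 (G/T, transversion), 12 (G/A, transition), 21 (A/T, transversion).
Of the 6 differences, 2 transitions and 4 transversions over 23 sites: P = 2/23 = 0.086957, Q = 4/23 = 0.173913.
d = −0.5·ln(0.652173) − 0.25·ln(0.652174) = −0.5·(-0.427445) − 0.25·(-0.427444) = 0.3206.

0.3206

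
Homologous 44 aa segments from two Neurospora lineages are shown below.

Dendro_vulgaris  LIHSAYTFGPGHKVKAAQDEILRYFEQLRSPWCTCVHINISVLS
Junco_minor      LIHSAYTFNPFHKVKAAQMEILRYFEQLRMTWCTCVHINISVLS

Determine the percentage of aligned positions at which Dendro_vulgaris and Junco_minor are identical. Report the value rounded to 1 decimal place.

88.6%

Mismatches occur at site 9 (G/N), site 11 (G/F), site 19 (D/M), site 30 (S/M), site 31 (P/T).
39 of the 44 sites match, so the percent identity is 39/44 × 100 = 88.6%.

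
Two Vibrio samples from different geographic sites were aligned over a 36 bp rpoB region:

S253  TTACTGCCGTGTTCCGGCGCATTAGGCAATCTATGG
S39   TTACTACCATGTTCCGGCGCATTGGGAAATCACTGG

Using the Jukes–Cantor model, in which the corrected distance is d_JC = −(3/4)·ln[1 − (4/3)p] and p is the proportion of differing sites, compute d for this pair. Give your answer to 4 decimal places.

Mismatches occur at site 6 (G/A), site 9 (G/A), site 24 (A/G), site 27 (C/A), site 32 (T/A), site 33 (A/C).
p = 6/36 = 0.166667.
d = −0.75 · ln(1 − (4/3)·0.166667) = −0.75 · ln(0.777777) = −0.75 · (-0.251315) = 0.1885.

0.1885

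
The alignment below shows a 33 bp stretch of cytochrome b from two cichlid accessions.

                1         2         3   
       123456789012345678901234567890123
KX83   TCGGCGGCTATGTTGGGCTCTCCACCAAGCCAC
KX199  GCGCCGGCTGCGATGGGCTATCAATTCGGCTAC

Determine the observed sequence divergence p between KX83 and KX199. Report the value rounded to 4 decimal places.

Mismatches occur at site 1 (T/G), site 4 (G/C), site 10 (A/G), site 11 (T/C), site 13 (T/A), site 20 (C/A), site 23 (C/A), site 25 (C/T), site 26 (C/T), site 27 (A/C), site 28 (A/G), site 31 (C/T).
There are 12 differences over 33 sites, so p = 12/33 = 0.3636.

0.3636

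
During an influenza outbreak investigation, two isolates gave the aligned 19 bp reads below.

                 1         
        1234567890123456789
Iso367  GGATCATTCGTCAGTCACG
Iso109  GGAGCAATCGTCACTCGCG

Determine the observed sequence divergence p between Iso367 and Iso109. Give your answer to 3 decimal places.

0.211

Differing sites — 4:T/G; 7:T/A; 14:G/C; 17:A/G.
There are 4 differences over 19 sites, so p = 4/19 = 0.211.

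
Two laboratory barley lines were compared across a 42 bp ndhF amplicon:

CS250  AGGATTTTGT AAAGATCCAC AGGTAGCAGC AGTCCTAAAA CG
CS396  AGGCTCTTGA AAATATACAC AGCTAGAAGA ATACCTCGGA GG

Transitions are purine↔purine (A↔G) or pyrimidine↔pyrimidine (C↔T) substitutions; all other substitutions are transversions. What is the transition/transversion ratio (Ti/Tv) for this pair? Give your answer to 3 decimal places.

0.273

The sequences differ at positions 4 (A/C, transversion), 6 (T/C, transition), 10 (T/A, transversion), 14 (G/T, transversion), 17 (C/A, transversion), 23 (G/C, transversion), 27 (C/A, transversion), 30 (C/A, transversion), 32 (G/T, transversion), 33 (T/A, transversion), 37 (A/C, transversion), 38 (A/G, transition), 39 (A/G, transition), 41 (C/G, transversion).
Of the 14 differences, 3 transitions and 11 transversions, so Ti/Tv = 3/11 = 0.273.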